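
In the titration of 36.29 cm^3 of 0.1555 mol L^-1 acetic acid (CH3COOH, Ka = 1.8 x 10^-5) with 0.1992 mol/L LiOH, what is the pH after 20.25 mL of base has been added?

Initial n(CH3COOH) = 0.1555 x 0.03629 = 0.005643 mol.
n(LiOH) added = 0.1992 x 0.02025 = 0.004034 mol, converting that many moles of CH3COOH to CH3COO-.
Remaining n(CH3COOH) = 0.001609 mol; n(CH3COO-) = 0.004034 mol.
By Henderson-Hasselbalch, pH = pKa + log([A^-]/[HA]) = 4.74 + log(0.004034/0.001609) = 4.74 + (+0.40) = 5.14.

5.14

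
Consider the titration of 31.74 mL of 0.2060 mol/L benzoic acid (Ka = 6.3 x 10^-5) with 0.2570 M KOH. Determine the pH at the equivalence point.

n(C6H5COOH) = 0.2060 x 0.03174 = 0.006538 mol; V(KOH) at equivalence = 0.006538/0.2570 = 0.02544 L.
At equivalence all the acid is converted to C6H5COO-; total volume = 0.03174 + 0.02544 = 0.05718 L, so [C6H5COO-] = 0.006538/0.05718 = 0.1143 M.
Kb = Kw/Ka = 1.0e-14 / 6.3 x 10^-5 = 1.59e-10.
[OH^-] = sqrt(Kb x [C6H5COO-]) = sqrt(1.59e-10 x 0.1143) = 4.26e-6 M.
pOH = 5.37, so pH = 14.00 - 5.37 = 8.63.

8.63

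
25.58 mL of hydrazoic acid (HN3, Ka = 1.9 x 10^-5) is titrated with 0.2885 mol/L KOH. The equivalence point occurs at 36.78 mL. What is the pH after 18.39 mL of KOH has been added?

18.39 mL is exactly half the equivalence volume (36.78/2), i.e. the half-equivalence point.
There, n(HA) = n(A^-), so pH = pKa = -log(1.9 x 10^-5) = 4.72.

4.72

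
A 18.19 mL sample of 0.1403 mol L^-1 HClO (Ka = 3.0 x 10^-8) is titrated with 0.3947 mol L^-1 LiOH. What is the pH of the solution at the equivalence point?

10.27

n(HClO) = 0.1403 x 0.01819 = 0.002552 mol; V(LiOH) at equivalence = 0.002552/0.3947 = 0.006466 L.
At equivalence all the acid is converted to ClO-; total volume = 0.01819 + 0.006466 = 0.02466 L, so [ClO-] = 0.002552/0.02466 = 0.1035 M.
Kb = Kw/Ka = 1.0e-14 / 3.0 x 10^-8 = 3.33e-7.
[OH^-] = sqrt(Kb x [ClO-]) = sqrt(3.33e-7 x 0.1035) = 0.000186 M.
pOH = 3.73, so pH = 14.00 - 3.73 = 10.27.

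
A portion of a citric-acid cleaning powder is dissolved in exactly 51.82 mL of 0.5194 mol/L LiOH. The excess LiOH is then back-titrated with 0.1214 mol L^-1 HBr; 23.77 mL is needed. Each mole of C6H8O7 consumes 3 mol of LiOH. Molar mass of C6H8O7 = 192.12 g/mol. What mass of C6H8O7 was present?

1.54 g

Total n(LiOH) added = 0.5194 x 0.05182 = 0.02692 mol.
n(HBr) used = 0.1214 x 0.02377 = 0.002886 mol, which equals the excess n(LiOH).
So n(LiOH) consumed by the sample = 0.02692 - 0.002886 = 0.02403 mol.
n(C6H8O7) = 0.02403 / 3 = 0.008010 mol.
mass = 0.008010 mol x 192.12 g/mol = 1.54 g.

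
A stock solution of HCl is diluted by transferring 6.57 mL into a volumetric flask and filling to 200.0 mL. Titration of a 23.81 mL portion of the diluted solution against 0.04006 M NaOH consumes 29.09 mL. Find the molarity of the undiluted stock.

n(NaOH) = 0.04006 x 0.02909 = 0.001165 mol.
n(HCl) in the aliquot = 0.001165 mol.
[diluted HCl] = 0.001165 / 0.02381 = 0.04894 M.
Dilution factor = 200.0/6.570 = 30.44, so [stock] = 0.04894 x 30.44 = 1.49 M.

1.49 M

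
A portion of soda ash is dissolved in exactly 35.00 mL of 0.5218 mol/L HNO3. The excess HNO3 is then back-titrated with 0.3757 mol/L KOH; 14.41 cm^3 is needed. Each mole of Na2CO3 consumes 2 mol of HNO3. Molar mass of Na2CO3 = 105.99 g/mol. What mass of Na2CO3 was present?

0.681 g

Total n(HNO3) added = 0.5218 x 0.03500 = 0.01826 mol.
n(KOH) used = 0.3757 x 0.01441 = 0.005414 mol, which equals the excess n(HNO3).
So n(HNO3) consumed by the sample = 0.01826 - 0.005414 = 0.01285 mol.
n(Na2CO3) = 0.01285 / 2 = 0.006425 mol.
mass = 0.006425 mol x 105.99 g/mol = 0.681 g.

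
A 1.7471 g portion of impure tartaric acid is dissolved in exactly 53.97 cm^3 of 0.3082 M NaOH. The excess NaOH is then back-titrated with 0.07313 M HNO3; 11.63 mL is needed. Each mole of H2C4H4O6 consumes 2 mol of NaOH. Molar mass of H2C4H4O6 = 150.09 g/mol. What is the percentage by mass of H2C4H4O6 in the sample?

Total n(NaOH) added = 0.3082 x 0.05397 = 0.01663 mol.
n(HNO3) used = 0.07313 x 0.01163 = 0.0008505 mol, which equals the excess n(NaOH).
So n(NaOH) consumed by the sample = 0.01663 - 0.0008505 = 0.01578 mol.
n(H2C4H4O6) = 0.01578 / 2 = 0.007892 mol.
mass H2C4H4O6 = 0.007892 x 150.09 = 1.184 g, so %H2C4H4O6 = 1.184/1.7471 x 100 = 67.8%.

67.8%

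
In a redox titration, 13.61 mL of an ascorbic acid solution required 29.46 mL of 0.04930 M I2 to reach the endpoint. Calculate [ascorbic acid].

n(I2) = 0.04930 x 0.02946 = 0.001452 mol.
From the balanced equation, 1 mol I2 reacts with 1 mol ascorbic acid, so n(ascorbic acid) = 0.001452 x 1/1 = 0.001452 mol.
[ascorbic acid] = 0.001452 / 0.01361 L = 0.107 M.

0.107 M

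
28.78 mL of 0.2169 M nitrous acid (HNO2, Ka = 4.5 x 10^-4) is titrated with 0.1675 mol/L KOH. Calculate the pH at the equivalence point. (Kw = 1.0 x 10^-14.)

n(HNO2) = 0.2169 x 0.02878 = 0.006242 mol; V(KOH) at equivalence = 0.006242/0.1675 = 0.03727 L.
At equivalence all the acid is converted to NO2-; total volume = 0.02878 + 0.03727 = 0.06605 L, so [NO2-] = 0.006242/0.06605 = 0.09451 M.
Kb = Kw/Ka = 1.0e-14 / 4.5 x 10^-4 = 2.22e-11.
[OH^-] = sqrt(Kb x [NO2-]) = sqrt(2.22e-11 x 0.09451) = 1.45e-6 M.
pOH = 5.84, so pH = 14.00 - 5.84 = 8.16.

8.16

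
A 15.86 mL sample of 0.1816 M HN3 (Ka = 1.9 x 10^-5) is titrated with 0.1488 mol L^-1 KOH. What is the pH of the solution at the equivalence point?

8.82

n(HN3) = 0.1816 x 0.01586 = 0.002880 mol; V(KOH) at equivalence = 0.002880/0.1488 = 0.01936 L.
At equivalence all the acid is converted to N3-; total volume = 0.01586 + 0.01936 = 0.03522 L, so [N3-] = 0.002880/0.03522 = 0.08179 M.
Kb = Kw/Ka = 1.0e-14 / 1.9 x 10^-5 = 5.26e-10.
[OH^-] = sqrt(Kb x [N3-]) = sqrt(5.26e-10 x 0.08179) = 6.56e-6 M.
pOH = 5.18, so pH = 14.00 - 5.18 = 8.82.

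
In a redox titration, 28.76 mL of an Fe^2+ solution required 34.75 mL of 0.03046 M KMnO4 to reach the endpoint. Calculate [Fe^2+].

0.184 M

n(KMnO4) = 0.03046 x 0.03475 = 0.001058 mol.
From the balanced equation, 1 mol KMnO4 reacts with 5 mol Fe^2+, so n(Fe^2+) = 0.001058 x 5/1 = 0.005292 mol.
[Fe^2+] = 0.005292 / 0.02876 L = 0.184 M.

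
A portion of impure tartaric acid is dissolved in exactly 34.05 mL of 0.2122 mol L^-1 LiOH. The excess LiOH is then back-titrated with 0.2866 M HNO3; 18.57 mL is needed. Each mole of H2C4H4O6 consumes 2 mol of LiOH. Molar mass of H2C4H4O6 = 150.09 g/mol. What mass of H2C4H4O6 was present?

0.143 g

Total n(LiOH) added = 0.2122 x 0.03405 = 0.007225 mol.
n(HNO3) used = 0.2866 x 0.01857 = 0.005322 mol, which equals the excess n(LiOH).
So n(LiOH) consumed by the sample = 0.007225 - 0.005322 = 0.001903 mol.
n(H2C4H4O6) = 0.001903 / 2 = 0.0009516 mol.
mass = 0.0009516 mol x 150.09 g/mol = 0.143 g.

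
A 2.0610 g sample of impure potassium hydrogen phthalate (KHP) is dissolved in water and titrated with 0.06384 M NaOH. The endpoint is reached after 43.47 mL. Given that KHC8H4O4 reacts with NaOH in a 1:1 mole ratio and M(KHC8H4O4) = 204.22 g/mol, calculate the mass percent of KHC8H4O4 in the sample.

n(NaOH) = 0.06384 x 0.04347 = 0.002775 mol.
n(KHC8H4O4) = 0.002775 / 1 = 0.002775 mol.
mass of KHC8H4O4 = 0.002775 x 204.22 = 0.5667 g.
% purity = 0.5667 / 2.0610 x 100 = 27.5%.

27.5%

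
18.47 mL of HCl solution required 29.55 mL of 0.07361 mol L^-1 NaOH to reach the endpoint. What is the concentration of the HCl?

0.118 M

n(NaOH) delivered = 0.07361 x 0.02955 = 0.002175 mol.
For a 1:1 reaction, n(HCl) = 0.002175 mol.
[HCl] = 0.002175 mol / 0.01847 L = 0.118 M.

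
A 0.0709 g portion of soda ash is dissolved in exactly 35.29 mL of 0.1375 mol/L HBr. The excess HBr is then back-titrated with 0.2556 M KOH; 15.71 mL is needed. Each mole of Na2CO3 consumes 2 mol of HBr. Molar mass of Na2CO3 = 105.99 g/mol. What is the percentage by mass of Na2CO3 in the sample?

62.6%

Total n(HBr) added = 0.1375 x 0.03529 = 0.004852 mol.
n(KOH) used = 0.2556 x 0.01571 = 0.004015 mol, which equals the excess n(HBr).
So n(HBr) consumed by the sample = 0.004852 - 0.004015 = 0.0008369 mol.
n(Na2CO3) = 0.0008369 / 2 = 0.0004184 mol.
mass Na2CO3 = 0.0004184 x 105.99 = 0.04435 g, so %Na2CO3 = 0.04435/0.0709 x 100 = 62.6%.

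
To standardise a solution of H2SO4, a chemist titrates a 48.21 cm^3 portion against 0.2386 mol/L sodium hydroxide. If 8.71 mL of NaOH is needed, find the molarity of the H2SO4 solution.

0.0216 M

n(NaOH) delivered = 0.2386 x 0.008710 = 0.002078 mol.
The reaction is 1 H2SO4 + 2 NaOH, so n(H2SO4) = 0.002078 x 1/2 = 0.001039 mol.
[H2SO4] = 0.001039 mol / 0.04821 L = 0.0216 M.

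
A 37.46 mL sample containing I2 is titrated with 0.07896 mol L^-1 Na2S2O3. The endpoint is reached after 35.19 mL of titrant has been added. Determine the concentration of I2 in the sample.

0.0371 M

n(Na2S2O3) = 0.07896 x 0.03519 = 0.002779 mol.
From the balanced equation, 2 mol Na2S2O3 reacts with 1 mol I2, so n(I2) = 0.002779 x 1/2 = 0.001389 mol.
[I2] = 0.001389 / 0.03746 L = 0.0371 M.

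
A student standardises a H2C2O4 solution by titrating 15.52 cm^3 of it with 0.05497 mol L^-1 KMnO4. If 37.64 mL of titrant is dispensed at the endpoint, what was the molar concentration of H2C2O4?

0.333 M

n(KMnO4) = 0.05497 x 0.03764 = 0.002069 mol.
From the balanced equation, 2 mol KMnO4 reacts with 5 mol H2C2O4, so n(H2C2O4) = 0.002069 x 5/2 = 0.005173 mol.
[H2C2O4] = 0.005173 / 0.01552 L = 0.333 M.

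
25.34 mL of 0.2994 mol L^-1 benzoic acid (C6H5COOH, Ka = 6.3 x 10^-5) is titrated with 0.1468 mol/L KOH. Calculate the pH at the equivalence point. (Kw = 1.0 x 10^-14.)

8.60

n(C6H5COOH) = 0.2994 x 0.02534 = 0.007587 mol; V(KOH) at equivalence = 0.007587/0.1468 = 0.05168 L.
At equivalence all the acid is converted to C6H5COO-; total volume = 0.02534 + 0.05168 = 0.07702 L, so [C6H5COO-] = 0.007587/0.07702 = 0.09850 M.
Kb = Kw/Ka = 1.0e-14 / 6.3 x 10^-5 = 1.59e-10.
[OH^-] = sqrt(Kb x [C6H5COO-]) = sqrt(1.59e-10 x 0.09850) = 3.95e-6 M.
pOH = 5.40, so pH = 14.00 - 5.40 = 8.60.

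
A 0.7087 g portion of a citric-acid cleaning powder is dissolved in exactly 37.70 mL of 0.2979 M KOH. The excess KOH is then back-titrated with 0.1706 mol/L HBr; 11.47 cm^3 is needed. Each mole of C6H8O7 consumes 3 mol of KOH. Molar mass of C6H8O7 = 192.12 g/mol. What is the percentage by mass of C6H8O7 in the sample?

83.8%

Total n(KOH) added = 0.2979 x 0.03770 = 0.01123 mol.
n(HBr) used = 0.1706 x 0.01147 = 0.001957 mol, which equals the excess n(KOH).
So n(KOH) consumed by the sample = 0.01123 - 0.001957 = 0.009274 mol.
n(C6H8O7) = 0.009274 / 3 = 0.003091 mol.
mass C6H8O7 = 0.003091 x 192.12 = 0.5939 g, so %C6H8O7 = 0.5939/0.7087 x 100 = 83.8%.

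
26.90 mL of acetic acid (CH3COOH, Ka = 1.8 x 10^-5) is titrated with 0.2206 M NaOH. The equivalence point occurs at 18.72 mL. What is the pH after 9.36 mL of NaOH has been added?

4.74

9.36 mL is exactly half the equivalence volume (18.72/2), i.e. the half-equivalence point.
There, n(HA) = n(A^-), so pH = pKa = -log(1.8 x 10^-5) = 4.74.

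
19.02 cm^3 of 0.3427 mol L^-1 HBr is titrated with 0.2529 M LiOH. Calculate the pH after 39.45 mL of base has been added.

12.77

n(acid) = 0.3427 x 0.01902 = 0.006518 mol; n(LiOH) added = 0.2529 x 0.03945 = 0.009977 mol.
Base is in excess by 0.009977 - 0.006518 = 0.003459 mol in a total volume of 0.05847 L.
[OH^-] = 0.003459/0.05847 = 0.05915 M, so pOH = 1.23 and pH = 14.00 - 1.23 = 12.77.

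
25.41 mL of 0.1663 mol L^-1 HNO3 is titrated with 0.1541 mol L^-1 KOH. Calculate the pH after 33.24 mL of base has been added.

12.18

n(acid) = 0.1663 x 0.02541 = 0.004226 mol; n(KOH) added = 0.1541 x 0.03324 = 0.005122 mol.
Base is in excess by 0.005122 - 0.004226 = 0.0008966 mol in a total volume of 0.05865 L.
[OH^-] = 0.0008966/0.05865 = 0.01529 M, so pOH = 1.82 and pH = 14.00 - 1.82 = 12.18.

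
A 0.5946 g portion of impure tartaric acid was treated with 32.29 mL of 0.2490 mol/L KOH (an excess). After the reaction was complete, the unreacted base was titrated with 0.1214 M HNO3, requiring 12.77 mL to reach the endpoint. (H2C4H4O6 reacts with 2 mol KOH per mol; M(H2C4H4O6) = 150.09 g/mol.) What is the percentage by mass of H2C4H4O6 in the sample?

Total n(KOH) added = 0.2490 x 0.03229 = 0.008040 mol.
n(HNO3) used = 0.1214 x 0.01277 = 0.001550 mol, which equals the excess n(KOH).
So n(KOH) consumed by the sample = 0.008040 - 0.001550 = 0.006490 mol.
n(H2C4H4O6) = 0.006490 / 2 = 0.003245 mol.
mass H2C4H4O6 = 0.003245 x 150.09 = 0.4870 g, so %H2C4H4O6 = 0.4870/0.5946 x 100 = 81.9%.

81.9%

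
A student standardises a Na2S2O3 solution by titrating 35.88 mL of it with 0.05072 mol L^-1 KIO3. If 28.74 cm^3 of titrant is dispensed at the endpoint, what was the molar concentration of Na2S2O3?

0.244 M

n(KIO3) = 0.05072 x 0.02874 = 0.001458 mol.
From the balanced equation, 1 mol KIO3 reacts with 6 mol Na2S2O3, so n(Na2S2O3) = 0.001458 x 6/1 = 0.008746 mol.
[Na2S2O3] = 0.008746 / 0.03588 L = 0.244 M.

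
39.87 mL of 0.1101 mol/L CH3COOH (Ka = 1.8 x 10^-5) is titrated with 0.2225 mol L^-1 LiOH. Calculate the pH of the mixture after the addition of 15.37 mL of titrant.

Initial n(CH3COOH) = 0.1101 x 0.03987 = 0.004390 mol.
n(LiOH) added = 0.2225 x 0.01537 = 0.003420 mol, converting that many moles of CH3COOH to CH3COO-.
Remaining n(CH3COOH) = 0.0009699 mol; n(CH3COO-) = 0.003420 mol.
By Henderson-Hasselbalch, pH = pKa + log([A^-]/[HA]) = 4.74 + log(0.003420/0.0009699) = 4.74 + (+0.55) = 5.29.

5.29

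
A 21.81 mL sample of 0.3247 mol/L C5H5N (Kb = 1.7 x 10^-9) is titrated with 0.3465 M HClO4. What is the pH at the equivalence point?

n(C5H5N) = 0.3247 x 0.02181 = 0.007082 mol; V(HClO4) at equivalence = 0.007082/0.3465 = 0.02044 L.
At equivalence the base is fully converted to C5H5NH+; total volume = 0.04225 L, so [C5H5NH+] = 0.007082/0.04225 = 0.1676 M.
Ka(C5H5NH+) = Kw/Kb = 1.0e-14 / 1.7 x 10^-9 = 5.88e-6.
[H^+] = sqrt(Ka x [C5H5NH+]) = sqrt(5.88e-6 x 0.1676) = 0.000993 M.
pH = -log(0.000993) = 3.00.

3.00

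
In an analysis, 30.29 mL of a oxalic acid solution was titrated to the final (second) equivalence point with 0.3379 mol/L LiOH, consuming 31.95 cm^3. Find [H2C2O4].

n(LiOH) = 0.3379 x 0.03195 = 0.01080 mol.
At the final (second) equivalence point, 2 mol OH^- react per mol H2C2O4, so n(H2C2O4) = 0.01080 / 2 = 0.005398 mol.
[H2C2O4] = 0.005398 / 0.03029 L = 0.178 M.

0.178 M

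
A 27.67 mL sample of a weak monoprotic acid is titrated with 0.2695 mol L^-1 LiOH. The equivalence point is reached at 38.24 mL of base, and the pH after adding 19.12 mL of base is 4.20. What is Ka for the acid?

6.3 x 10^-5

19.12 mL is half of the equivalence volume, so this is the half-equivalence point where [HA] = [A^-].
At half-equivalence pH = pKa, so pKa = 4.20.
Ka = 10^(-4.20) = 6.3 x 10^-5.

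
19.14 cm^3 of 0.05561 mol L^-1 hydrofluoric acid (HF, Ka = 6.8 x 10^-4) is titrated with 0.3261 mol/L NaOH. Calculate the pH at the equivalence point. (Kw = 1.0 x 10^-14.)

7.92

n(HF) = 0.05561 x 0.01914 = 0.001064 mol; V(NaOH) at equivalence = 0.001064/0.3261 = 0.003264 L.
At equivalence all the acid is converted to F-; total volume = 0.01914 + 0.003264 = 0.02240 L, so [F-] = 0.001064/0.02240 = 0.04751 M.
Kb = Kw/Ka = 1.0e-14 / 6.8 x 10^-4 = 1.47e-11.
[OH^-] = sqrt(Kb x [F-]) = sqrt(1.47e-11 x 0.04751) = 8.36e-7 M.
pOH = 6.08, so pH = 14.00 - 6.08 = 7.92.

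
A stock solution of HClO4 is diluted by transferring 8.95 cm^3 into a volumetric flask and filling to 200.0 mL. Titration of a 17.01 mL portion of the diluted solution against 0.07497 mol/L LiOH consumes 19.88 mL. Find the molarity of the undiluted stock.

1.96 M

n(LiOH) = 0.07497 x 0.01988 = 0.001490 mol.
n(HClO4) in the aliquot = 0.001490 mol.
[diluted HClO4] = 0.001490 / 0.01701 = 0.08762 M.
Dilution factor = 200.0/8.950 = 22.35, so [stock] = 0.08762 x 22.35 = 1.96 M.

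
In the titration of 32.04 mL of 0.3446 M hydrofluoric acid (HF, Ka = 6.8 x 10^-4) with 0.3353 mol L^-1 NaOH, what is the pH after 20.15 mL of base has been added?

Initial n(HF) = 0.3446 x 0.03204 = 0.01104 mol.
n(NaOH) added = 0.3353 x 0.02015 = 0.006756 mol, converting that many moles of HF to F-.
Remaining n(HF) = 0.004285 mol; n(F-) = 0.006756 mol.
By Henderson-Hasselbalch, pH = pKa + log([A^-]/[HA]) = 3.17 + log(0.006756/0.004285) = 3.17 + (+0.20) = 3.37.

3.37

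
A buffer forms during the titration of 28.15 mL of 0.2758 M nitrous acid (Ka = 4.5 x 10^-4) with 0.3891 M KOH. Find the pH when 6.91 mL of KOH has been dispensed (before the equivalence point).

Initial n(HNO2) = 0.2758 x 0.02815 = 0.007764 mol.
n(KOH) added = 0.3891 x 0.006910 = 0.002689 mol, converting that many moles of HNO2 to NO2-.
Remaining n(HNO2) = 0.005075 mol; n(NO2-) = 0.002689 mol.
By Henderson-Hasselbalch, pH = pKa + log([A^-]/[HA]) = 3.35 + log(0.002689/0.005075) = 3.35 + (-0.28) = 3.07.

3.07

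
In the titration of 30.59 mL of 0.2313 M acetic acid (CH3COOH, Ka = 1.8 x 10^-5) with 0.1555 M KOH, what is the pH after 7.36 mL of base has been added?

Initial n(CH3COOH) = 0.2313 x 0.03059 = 0.007075 mol.
n(KOH) added = 0.1555 x 0.007360 = 0.001144 mol, converting that many moles of CH3COOH to CH3COO-.
Remaining n(CH3COOH) = 0.005931 mol; n(CH3COO-) = 0.001144 mol.
By Henderson-Hasselbalch, pH = pKa + log([A^-]/[HA]) = 4.74 + log(0.001144/0.005931) = 4.74 + (-0.71) = 4.03.

4.03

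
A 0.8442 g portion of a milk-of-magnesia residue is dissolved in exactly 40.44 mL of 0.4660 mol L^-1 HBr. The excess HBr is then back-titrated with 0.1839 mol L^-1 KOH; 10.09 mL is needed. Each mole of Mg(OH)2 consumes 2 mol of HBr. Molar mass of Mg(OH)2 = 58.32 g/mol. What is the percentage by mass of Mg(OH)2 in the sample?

Total n(HBr) added = 0.4660 x 0.04044 = 0.01885 mol.
n(KOH) used = 0.1839 x 0.01009 = 0.001856 mol, which equals the excess n(HBr).
So n(HBr) consumed by the sample = 0.01885 - 0.001856 = 0.01699 mol.
n(Mg(OH)2) = 0.01699 / 2 = 0.008495 mol.
mass Mg(OH)2 = 0.008495 x 58.32 = 0.4954 g, so %Mg(OH)2 = 0.4954/0.8442 x 100 = 58.7%.

58.7%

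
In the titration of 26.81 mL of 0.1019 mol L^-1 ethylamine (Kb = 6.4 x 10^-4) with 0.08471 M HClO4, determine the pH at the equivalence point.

6.07

n(C2H5NH2) = 0.1019 x 0.02681 = 0.002732 mol; V(HClO4) at equivalence = 0.002732/0.08471 = 0.03225 L.
At equivalence the base is fully converted to C2H5NH3+; total volume = 0.05906 L, so [C2H5NH3+] = 0.002732/0.05906 = 0.04626 M.
Ka(C2H5NH3+) = Kw/Kb = 1.0e-14 / 6.4 x 10^-4 = 1.56e-11.
[H^+] = sqrt(Ka x [C2H5NH3+]) = sqrt(1.56e-11 x 0.04626) = 8.50e-7 M.
pH = -log(8.50e-7) = 6.07.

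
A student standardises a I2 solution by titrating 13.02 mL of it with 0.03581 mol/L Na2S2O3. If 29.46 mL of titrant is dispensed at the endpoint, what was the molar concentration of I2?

n(Na2S2O3) = 0.03581 x 0.02946 = 0.001055 mol.
From the balanced equation, 2 mol Na2S2O3 reacts with 1 mol I2, so n(I2) = 0.001055 x 1/2 = 0.0005275 mol.
[I2] = 0.0005275 / 0.01302 L = 0.0405 M.

0.0405 M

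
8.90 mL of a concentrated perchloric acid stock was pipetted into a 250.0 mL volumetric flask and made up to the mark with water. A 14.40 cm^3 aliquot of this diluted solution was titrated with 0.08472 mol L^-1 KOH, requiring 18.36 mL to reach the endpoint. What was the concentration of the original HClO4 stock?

n(KOH) = 0.08472 x 0.01836 = 0.001555 mol.
n(HClO4) in the aliquot = 0.001555 mol.
[diluted HClO4] = 0.001555 / 0.01440 = 0.1080 M.
Dilution factor = 250.0/8.900 = 28.09, so [stock] = 0.1080 x 28.09 = 3.03 M.

3.03 M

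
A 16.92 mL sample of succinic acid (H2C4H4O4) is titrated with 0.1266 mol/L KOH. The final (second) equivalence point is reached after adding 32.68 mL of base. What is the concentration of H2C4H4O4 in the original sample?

0.122 M

n(KOH) = 0.1266 x 0.03268 = 0.004137 mol.
At the final (second) equivalence point, 2 mol OH^- react per mol H2C4H4O4, so n(H2C4H4O4) = 0.004137 / 2 = 0.002069 mol.
[H2C4H4O4] = 0.002069 / 0.01692 L = 0.122 M.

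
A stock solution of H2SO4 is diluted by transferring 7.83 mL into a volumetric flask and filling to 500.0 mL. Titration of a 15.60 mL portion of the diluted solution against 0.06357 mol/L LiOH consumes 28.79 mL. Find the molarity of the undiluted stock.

n(LiOH) = 0.06357 x 0.02879 = 0.001830 mol.
n(H2SO4) in the aliquot = 0.001830 x 1/2 = 0.0009151 mol.
[diluted H2SO4] = 0.0009151 / 0.01560 = 0.05866 M.
Dilution factor = 500.0/7.830 = 63.86, so [stock] = 0.05866 x 63.86 = 3.75 M.

3.75 M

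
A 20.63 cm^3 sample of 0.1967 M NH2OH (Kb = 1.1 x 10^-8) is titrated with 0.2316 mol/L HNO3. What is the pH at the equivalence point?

n(NH2OH) = 0.1967 x 0.02063 = 0.004058 mol; V(HNO3) at equivalence = 0.004058/0.2316 = 0.01752 L.
At equivalence the base is fully converted to NH3OH+; total volume = 0.03815 L, so [NH3OH+] = 0.004058/0.03815 = 0.1064 M.
Ka(NH3OH+) = Kw/Kb = 1.0e-14 / 1.1 x 10^-8 = 9.09e-7.
[H^+] = sqrt(Ka x [NH3OH+]) = sqrt(9.09e-7 x 0.1064) = 0.000311 M.
pH = -log(0.000311) = 3.51.

3.51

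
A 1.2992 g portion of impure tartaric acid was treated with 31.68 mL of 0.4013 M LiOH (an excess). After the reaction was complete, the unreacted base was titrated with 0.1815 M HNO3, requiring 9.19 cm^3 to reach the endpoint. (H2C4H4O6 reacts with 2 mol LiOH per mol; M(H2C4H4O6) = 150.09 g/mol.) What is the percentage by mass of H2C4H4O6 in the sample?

Total n(LiOH) added = 0.4013 x 0.03168 = 0.01271 mol.
n(HNO3) used = 0.1815 x 0.009190 = 0.001668 mol, which equals the excess n(LiOH).
So n(LiOH) consumed by the sample = 0.01271 - 0.001668 = 0.01105 mol.
n(H2C4H4O6) = 0.01105 / 2 = 0.005523 mol.
mass H2C4H4O6 = 0.005523 x 150.09 = 0.8289 g, so %H2C4H4O6 = 0.8289/1.2992 x 100 = 63.8%.

63.8%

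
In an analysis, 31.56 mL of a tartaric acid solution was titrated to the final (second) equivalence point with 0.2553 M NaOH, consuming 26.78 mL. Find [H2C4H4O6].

0.108 M

n(NaOH) = 0.2553 x 0.02678 = 0.006837 mol.
At the final (second) equivalence point, 2 mol OH^- react per mol H2C4H4O6, so n(H2C4H4O6) = 0.006837 / 2 = 0.003418 mol.
[H2C4H4O6] = 0.003418 / 0.03156 L = 0.108 M.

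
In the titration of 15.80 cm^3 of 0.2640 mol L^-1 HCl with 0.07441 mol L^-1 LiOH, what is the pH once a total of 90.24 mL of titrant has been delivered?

12.38

n(acid) = 0.2640 x 0.01580 = 0.004171 mol; n(LiOH) added = 0.07441 x 0.09024 = 0.006715 mol.
Base is in excess by 0.006715 - 0.004171 = 0.002544 mol in a total volume of 0.1060 L.
[OH^-] = 0.002544/0.1060 = 0.02399 M, so pOH = 1.62 and pH = 14.00 - 1.62 = 12.38.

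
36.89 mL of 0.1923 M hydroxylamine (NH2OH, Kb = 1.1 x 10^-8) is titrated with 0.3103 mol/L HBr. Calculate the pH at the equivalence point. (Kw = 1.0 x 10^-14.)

n(NH2OH) = 0.1923 x 0.03689 = 0.007094 mol; V(HBr) at equivalence = 0.007094/0.3103 = 0.02286 L.
At equivalence the base is fully converted to NH3OH+; total volume = 0.05975 L, so [NH3OH+] = 0.007094/0.05975 = 0.1187 M.
Ka(NH3OH+) = Kw/Kb = 1.0e-14 / 1.1 x 10^-8 = 9.09e-7.
[H^+] = sqrt(Ka x [NH3OH+]) = sqrt(9.09e-7 x 0.1187) = 0.000329 M.
pH = -log(0.000329) = 3.48.

3.48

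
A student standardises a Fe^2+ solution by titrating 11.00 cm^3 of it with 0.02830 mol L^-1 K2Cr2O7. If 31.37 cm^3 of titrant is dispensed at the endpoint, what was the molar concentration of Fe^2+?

n(K2Cr2O7) = 0.02830 x 0.03137 = 0.0008878 mol.
From the balanced equation, 1 mol K2Cr2O7 reacts with 6 mol Fe^2+, so n(Fe^2+) = 0.0008878 x 6/1 = 0.005327 mol.
[Fe^2+] = 0.005327 / 0.01100 L = 0.484 M.

0.484 M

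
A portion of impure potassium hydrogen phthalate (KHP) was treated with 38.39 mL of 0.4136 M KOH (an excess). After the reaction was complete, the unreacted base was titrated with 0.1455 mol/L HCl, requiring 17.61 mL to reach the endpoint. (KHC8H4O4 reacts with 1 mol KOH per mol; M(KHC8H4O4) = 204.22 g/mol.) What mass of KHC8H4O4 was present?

Total n(KOH) added = 0.4136 x 0.03839 = 0.01588 mol.
n(HCl) used = 0.1455 x 0.01761 = 0.002562 mol, which equals the excess n(KOH).
So n(KOH) consumed by the sample = 0.01588 - 0.002562 = 0.01332 mol.
n(KHC8H4O4) = 0.01332 / 1 = 0.01332 mol.
mass = 0.01332 mol x 204.22 g/mol = 2.72 g.

2.72 g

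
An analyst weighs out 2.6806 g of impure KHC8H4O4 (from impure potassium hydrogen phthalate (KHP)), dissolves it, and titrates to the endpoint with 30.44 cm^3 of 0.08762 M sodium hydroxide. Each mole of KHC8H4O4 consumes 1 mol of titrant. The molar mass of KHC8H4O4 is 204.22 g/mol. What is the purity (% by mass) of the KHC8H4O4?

n(NaOH) = 0.08762 x 0.03044 = 0.002667 mol.
n(KHC8H4O4) = 0.002667 / 1 = 0.002667 mol.
mass of KHC8H4O4 = 0.002667 x 204.22 = 0.5447 g.
% purity = 0.5447 / 2.6806 x 100 = 20.3%.

20.3%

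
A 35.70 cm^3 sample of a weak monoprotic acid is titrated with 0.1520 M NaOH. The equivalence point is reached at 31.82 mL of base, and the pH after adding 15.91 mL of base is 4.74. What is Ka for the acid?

1.8 x 10^-5

15.91 mL is half of the equivalence volume, so this is the half-equivalence point where [HA] = [A^-].
At half-equivalence pH = pKa, so pKa = 4.74.
Ka = 10^(-4.74) = 1.8 x 10^-5.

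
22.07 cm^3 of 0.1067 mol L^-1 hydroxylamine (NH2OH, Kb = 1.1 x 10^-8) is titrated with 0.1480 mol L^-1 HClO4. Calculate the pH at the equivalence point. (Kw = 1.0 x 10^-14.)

3.62

n(NH2OH) = 0.1067 x 0.02207 = 0.002355 mol; V(HClO4) at equivalence = 0.002355/0.1480 = 0.01591 L.
At equivalence the base is fully converted to NH3OH+; total volume = 0.03798 L, so [NH3OH+] = 0.002355/0.03798 = 0.06200 M.
Ka(NH3OH+) = Kw/Kb = 1.0e-14 / 1.1 x 10^-8 = 9.09e-7.
[H^+] = sqrt(Ka x [NH3OH+]) = sqrt(9.09e-7 x 0.06200) = 0.000237 M.
pH = -log(0.000237) = 3.62.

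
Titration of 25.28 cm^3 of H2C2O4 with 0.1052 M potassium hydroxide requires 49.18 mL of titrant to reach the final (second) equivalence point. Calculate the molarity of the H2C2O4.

0.102 M

n(KOH) = 0.1052 x 0.04918 = 0.005174 mol.
At the final (second) equivalence point, 2 mol OH^- react per mol H2C2O4, so n(H2C2O4) = 0.005174 / 2 = 0.002587 mol.
[H2C2O4] = 0.002587 / 0.02528 L = 0.102 M.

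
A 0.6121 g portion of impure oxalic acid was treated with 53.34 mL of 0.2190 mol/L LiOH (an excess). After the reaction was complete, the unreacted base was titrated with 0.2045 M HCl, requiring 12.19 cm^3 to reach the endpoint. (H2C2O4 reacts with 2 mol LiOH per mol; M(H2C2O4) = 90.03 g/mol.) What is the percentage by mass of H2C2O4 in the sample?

67.6%

Total n(LiOH) added = 0.2190 x 0.05334 = 0.01168 mol.
n(HCl) used = 0.2045 x 0.01219 = 0.002493 mol, which equals the excess n(LiOH).
So n(LiOH) consumed by the sample = 0.01168 - 0.002493 = 0.009189 mol.
n(H2C2O4) = 0.009189 / 2 = 0.004594 mol.
mass H2C2O4 = 0.004594 x 90.03 = 0.4136 g, so %H2C2O4 = 0.4136/0.6121 x 100 = 67.6%.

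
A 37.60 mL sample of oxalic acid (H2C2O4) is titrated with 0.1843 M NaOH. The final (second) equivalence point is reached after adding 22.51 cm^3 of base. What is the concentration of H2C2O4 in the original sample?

n(NaOH) = 0.1843 x 0.02251 = 0.004149 mol.
At the final (second) equivalence point, 2 mol OH^- react per mol H2C2O4, so n(H2C2O4) = 0.004149 / 2 = 0.002074 mol.
[H2C2O4] = 0.002074 / 0.03760 L = 0.0552 M.

0.0552 M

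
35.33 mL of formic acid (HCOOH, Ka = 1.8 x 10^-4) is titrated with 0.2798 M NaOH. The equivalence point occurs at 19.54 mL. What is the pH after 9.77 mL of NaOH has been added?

9.77 mL is exactly half the equivalence volume (19.54/2), i.e. the half-equivalence point.
There, n(HA) = n(A^-), so pH = pKa = -log(1.8 x 10^-4) = 3.74.

3.74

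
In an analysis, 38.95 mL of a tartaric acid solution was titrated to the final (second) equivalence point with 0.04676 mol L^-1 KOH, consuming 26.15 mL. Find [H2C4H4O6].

n(KOH) = 0.04676 x 0.02615 = 0.001223 mol.
At the final (second) equivalence point, 2 mol OH^- react per mol H2C4H4O6, so n(H2C4H4O6) = 0.001223 / 2 = 0.0006114 mol.
[H2C4H4O6] = 0.0006114 / 0.03895 L = 0.0157 M.

0.0157 M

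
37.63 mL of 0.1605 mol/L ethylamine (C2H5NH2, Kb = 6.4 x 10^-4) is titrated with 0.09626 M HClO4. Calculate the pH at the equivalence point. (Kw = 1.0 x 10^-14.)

n(C2H5NH2) = 0.1605 x 0.03763 = 0.006040 mol; V(HClO4) at equivalence = 0.006040/0.09626 = 0.06274 L.
At equivalence the base is fully converted to C2H5NH3+; total volume = 0.1004 L, so [C2H5NH3+] = 0.006040/0.1004 = 0.06017 M.
Ka(C2H5NH3+) = Kw/Kb = 1.0e-14 / 6.4 x 10^-4 = 1.56e-11.
[H^+] = sqrt(Ka x [C2H5NH3+]) = sqrt(1.56e-11 x 0.06017) = 9.70e-7 M.
pH = -log(9.70e-7) = 6.01.

6.01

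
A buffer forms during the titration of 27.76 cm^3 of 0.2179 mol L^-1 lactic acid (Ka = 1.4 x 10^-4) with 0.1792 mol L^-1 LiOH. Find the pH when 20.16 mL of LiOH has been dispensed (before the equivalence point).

Initial n(HC3H5O3) = 0.2179 x 0.02776 = 0.006049 mol.
n(LiOH) added = 0.1792 x 0.02016 = 0.003613 mol, converting that many moles of HC3H5O3 to C3H5O3-.
Remaining n(HC3H5O3) = 0.002436 mol; n(C3H5O3-) = 0.003613 mol.
By Henderson-Hasselbalch, pH = pKa + log([A^-]/[HA]) = 3.85 + log(0.003613/0.002436) = 3.85 + (+0.17) = 4.02.

4.02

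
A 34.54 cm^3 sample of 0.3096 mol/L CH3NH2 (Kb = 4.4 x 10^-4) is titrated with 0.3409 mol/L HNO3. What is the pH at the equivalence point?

n(CH3NH2) = 0.3096 x 0.03454 = 0.01069 mol; V(HNO3) at equivalence = 0.01069/0.3409 = 0.03137 L.
At equivalence the base is fully converted to CH3NH3+; total volume = 0.06591 L, so [CH3NH3+] = 0.01069/0.06591 = 0.1622 M.
Ka(CH3NH3+) = Kw/Kb = 1.0e-14 / 4.4 x 10^-4 = 2.27e-11.
[H^+] = sqrt(Ka x [CH3NH3+]) = sqrt(2.27e-11 x 0.1622) = 1.92e-6 M.
pH = -log(1.92e-6) = 5.72.

5.72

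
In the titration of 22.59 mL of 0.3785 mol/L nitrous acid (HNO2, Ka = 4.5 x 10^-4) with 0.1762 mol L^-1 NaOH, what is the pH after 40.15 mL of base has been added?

Initial n(HNO2) = 0.3785 x 0.02259 = 0.008550 mol.
n(NaOH) added = 0.1762 x 0.04015 = 0.007074 mol, converting that many moles of HNO2 to NO2-.
Remaining n(HNO2) = 0.001476 mol; n(NO2-) = 0.007074 mol.
By Henderson-Hasselbalch, pH = pKa + log([A^-]/[HA]) = 3.35 + log(0.007074/0.001476) = 3.35 + (+0.68) = 4.03.

4.03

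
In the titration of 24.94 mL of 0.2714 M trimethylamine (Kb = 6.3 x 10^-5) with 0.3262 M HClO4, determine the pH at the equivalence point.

n((CH3)3N) = 0.2714 x 0.02494 = 0.006769 mol; V(HClO4) at equivalence = 0.006769/0.3262 = 0.02075 L.
At equivalence the base is fully converted to (CH3)3NH+; total volume = 0.04569 L, so [(CH3)3NH+] = 0.006769/0.04569 = 0.1481 M.
Ka((CH3)3NH+) = Kw/Kb = 1.0e-14 / 6.3 x 10^-5 = 1.59e-10.
[H^+] = sqrt(Ka x [(CH3)3NH+]) = sqrt(1.59e-10 x 0.1481) = 4.85e-6 M.
pH = -log(4.85e-6) = 5.31.

5.31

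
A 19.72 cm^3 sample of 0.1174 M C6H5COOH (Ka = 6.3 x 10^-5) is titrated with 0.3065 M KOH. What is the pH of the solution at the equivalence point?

8.56

n(C6H5COOH) = 0.1174 x 0.01972 = 0.002315 mol; V(KOH) at equivalence = 0.002315/0.3065 = 0.007553 L.
At equivalence all the acid is converted to C6H5COO-; total volume = 0.01972 + 0.007553 = 0.02727 L, so [C6H5COO-] = 0.002315/0.02727 = 0.08489 M.
Kb = Kw/Ka = 1.0e-14 / 6.3 x 10^-5 = 1.59e-10.
[OH^-] = sqrt(Kb x [C6H5COO-]) = sqrt(1.59e-10 x 0.08489) = 3.67e-6 M.
pOH = 5.44, so pH = 14.00 - 5.44 = 8.56.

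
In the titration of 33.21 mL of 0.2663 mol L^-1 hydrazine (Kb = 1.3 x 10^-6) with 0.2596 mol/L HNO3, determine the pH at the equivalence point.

4.50

n(N2H4) = 0.2663 x 0.03321 = 0.008844 mol; V(HNO3) at equivalence = 0.008844/0.2596 = 0.03407 L.
At equivalence the base is fully converted to N2H5+; total volume = 0.06728 L, so [N2H5+] = 0.008844/0.06728 = 0.1315 M.
Ka(N2H5+) = Kw/Kb = 1.0e-14 / 1.3 x 10^-6 = 7.69e-9.
[H^+] = sqrt(Ka x [N2H5+]) = sqrt(7.69e-9 x 0.1315) = 3.18e-5 M.
pH = -log(3.18e-5) = 4.50.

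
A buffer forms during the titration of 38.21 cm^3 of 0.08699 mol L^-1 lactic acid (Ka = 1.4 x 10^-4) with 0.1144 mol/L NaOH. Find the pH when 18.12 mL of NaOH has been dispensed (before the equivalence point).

4.07

Initial n(HC3H5O3) = 0.08699 x 0.03821 = 0.003324 mol.
n(NaOH) added = 0.1144 x 0.01812 = 0.002073 mol, converting that many moles of HC3H5O3 to C3H5O3-.
Remaining n(HC3H5O3) = 0.001251 mol; n(C3H5O3-) = 0.002073 mol.
By Henderson-Hasselbalch, pH = pKa + log([A^-]/[HA]) = 3.85 + log(0.002073/0.001251) = 3.85 + (+0.22) = 4.07.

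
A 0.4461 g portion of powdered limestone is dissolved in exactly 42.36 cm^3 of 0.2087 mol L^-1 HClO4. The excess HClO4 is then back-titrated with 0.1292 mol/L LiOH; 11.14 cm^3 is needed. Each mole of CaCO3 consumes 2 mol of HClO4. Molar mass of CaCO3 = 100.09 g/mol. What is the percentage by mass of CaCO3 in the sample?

Total n(HClO4) added = 0.2087 x 0.04236 = 0.008841 mol.
n(LiOH) used = 0.1292 x 0.01114 = 0.001439 mol, which equals the excess n(HClO4).
So n(HClO4) consumed by the sample = 0.008841 - 0.001439 = 0.007401 mol.
n(CaCO3) = 0.007401 / 2 = 0.003701 mol.
mass CaCO3 = 0.003701 x 100.09 = 0.3704 g, so %CaCO3 = 0.3704/0.4461 x 100 = 83.0%.

83.0%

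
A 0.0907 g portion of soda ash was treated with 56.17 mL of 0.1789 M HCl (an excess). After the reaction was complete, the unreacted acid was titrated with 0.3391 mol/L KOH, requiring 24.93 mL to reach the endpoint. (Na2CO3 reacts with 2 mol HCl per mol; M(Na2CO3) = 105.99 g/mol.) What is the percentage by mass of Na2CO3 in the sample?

93.2%

Total n(HCl) added = 0.1789 x 0.05617 = 0.01005 mol.
n(KOH) used = 0.3391 x 0.02493 = 0.008454 mol, which equals the excess n(HCl).
So n(HCl) consumed by the sample = 0.01005 - 0.008454 = 0.001595 mol.
n(Na2CO3) = 0.001595 / 2 = 0.0007975 mol.
mass Na2CO3 = 0.0007975 x 105.99 = 0.08453 g, so %Na2CO3 = 0.08453/0.0907 x 100 = 93.2%.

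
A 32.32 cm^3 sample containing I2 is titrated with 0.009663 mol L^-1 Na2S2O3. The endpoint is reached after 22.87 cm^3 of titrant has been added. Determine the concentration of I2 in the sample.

0.00342 M

n(Na2S2O3) = 0.009663 x 0.02287 = 0.0002210 mol.
From the balanced equation, 2 mol Na2S2O3 reacts with 1 mol I2, so n(I2) = 0.0002210 x 1/2 = 0.0001105 mol.
[I2] = 0.0001105 / 0.03232 L = 0.00342 M.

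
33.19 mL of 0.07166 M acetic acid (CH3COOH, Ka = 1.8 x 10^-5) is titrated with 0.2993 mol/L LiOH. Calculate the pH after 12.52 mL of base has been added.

n(acid) = 0.07166 x 0.03319 = 0.002378 mol; n(LiOH) added = 0.2993 x 0.01252 = 0.003747 mol.
Base is in excess by 0.003747 - 0.002378 = 0.001369 mol in a total volume of 0.04571 L.
[OH^-] = 0.001369/0.04571 = 0.02995 M, so pOH = 1.52 and pH = 14.00 - 1.52 = 12.48.

12.48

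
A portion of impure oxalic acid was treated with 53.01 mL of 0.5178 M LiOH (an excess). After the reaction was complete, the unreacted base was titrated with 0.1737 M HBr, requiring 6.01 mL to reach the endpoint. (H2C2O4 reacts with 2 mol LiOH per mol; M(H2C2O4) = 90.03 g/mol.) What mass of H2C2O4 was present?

Total n(LiOH) added = 0.5178 x 0.05301 = 0.02745 mol.
n(HBr) used = 0.1737 x 0.006010 = 0.001044 mol, which equals the excess n(LiOH).
So n(LiOH) consumed by the sample = 0.02745 - 0.001044 = 0.02640 mol.
n(H2C2O4) = 0.02640 / 2 = 0.01320 mol.
mass = 0.01320 mol x 90.03 g/mol = 1.19 g.

1.19 g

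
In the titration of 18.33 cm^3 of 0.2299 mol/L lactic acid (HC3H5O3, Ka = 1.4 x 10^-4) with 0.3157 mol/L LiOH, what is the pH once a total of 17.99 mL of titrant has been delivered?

12.61

n(acid) = 0.2299 x 0.01833 = 0.004214 mol; n(LiOH) added = 0.3157 x 0.01799 = 0.005679 mol.
Base is in excess by 0.005679 - 0.004214 = 0.001465 mol in a total volume of 0.03632 L.
[OH^-] = 0.001465/0.03632 = 0.04035 M, so pOH = 1.39 and pH = 14.00 - 1.39 = 12.61.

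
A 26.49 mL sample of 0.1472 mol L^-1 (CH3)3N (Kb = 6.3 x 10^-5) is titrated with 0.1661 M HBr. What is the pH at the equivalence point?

5.45

n((CH3)3N) = 0.1472 x 0.02649 = 0.003899 mol; V(HBr) at equivalence = 0.003899/0.1661 = 0.02348 L.
At equivalence the base is fully converted to (CH3)3NH+; total volume = 0.04997 L, so [(CH3)3NH+] = 0.003899/0.04997 = 0.07804 M.
Ka((CH3)3NH+) = Kw/Kb = 1.0e-14 / 6.3 x 10^-5 = 1.59e-10.
[H^+] = sqrt(Ka x [(CH3)3NH+]) = sqrt(1.59e-10 x 0.07804) = 3.52e-6 M.
pH = -log(3.52e-6) = 5.45.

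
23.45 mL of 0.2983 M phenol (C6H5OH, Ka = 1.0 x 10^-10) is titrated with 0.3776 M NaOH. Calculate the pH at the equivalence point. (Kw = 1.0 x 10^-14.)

11.61

n(C6H5OH) = 0.2983 x 0.02345 = 0.006995 mol; V(NaOH) at equivalence = 0.006995/0.3776 = 0.01853 L.
At equivalence all the acid is converted to C6H5O-; total volume = 0.02345 + 0.01853 = 0.04198 L, so [C6H5O-] = 0.006995/0.04198 = 0.1666 M.
Kb = Kw/Ka = 1.0e-14 / 1.0 x 10^-10 = 0.000100.
[OH^-] = sqrt(Kb x [C6H5O-]) = sqrt(0.000100 x 0.1666) = 0.00408 M.
pOH = 2.39, so pH = 14.00 - 2.39 = 11.61.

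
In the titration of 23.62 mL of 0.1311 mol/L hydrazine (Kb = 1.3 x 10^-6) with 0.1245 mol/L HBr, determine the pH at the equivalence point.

4.65

n(N2H4) = 0.1311 x 0.02362 = 0.003097 mol; V(HBr) at equivalence = 0.003097/0.1245 = 0.02487 L.
At equivalence the base is fully converted to N2H5+; total volume = 0.04849 L, so [N2H5+] = 0.003097/0.04849 = 0.06386 M.
Ka(N2H5+) = Kw/Kb = 1.0e-14 / 1.3 x 10^-6 = 7.69e-9.
[H^+] = sqrt(Ka x [N2H5+]) = sqrt(7.69e-9 x 0.06386) = 2.22e-5 M.
pH = -log(2.22e-5) = 4.65.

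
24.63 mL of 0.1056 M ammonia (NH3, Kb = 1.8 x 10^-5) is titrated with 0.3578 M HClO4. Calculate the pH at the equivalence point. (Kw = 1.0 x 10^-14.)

n(NH3) = 0.1056 x 0.02463 = 0.002601 mol; V(HClO4) at equivalence = 0.002601/0.3578 = 0.007269 L.
At equivalence the base is fully converted to NH4+; total volume = 0.03190 L, so [NH4+] = 0.002601/0.03190 = 0.08154 M.
Ka(NH4+) = Kw/Kb = 1.0e-14 / 1.8 x 10^-5 = 5.56e-10.
[H^+] = sqrt(Ka x [NH4+]) = sqrt(5.56e-10 x 0.08154) = 6.73e-6 M.
pH = -log(6.73e-6) = 5.17.

5.17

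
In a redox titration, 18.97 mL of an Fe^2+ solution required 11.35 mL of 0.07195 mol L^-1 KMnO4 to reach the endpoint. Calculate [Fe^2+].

0.215 M

n(KMnO4) = 0.07195 x 0.01135 = 0.0008166 mol.
From the balanced equation, 1 mol KMnO4 reacts with 5 mol Fe^2+, so n(Fe^2+) = 0.0008166 x 5/1 = 0.004083 mol.
[Fe^2+] = 0.004083 / 0.01897 L = 0.215 M.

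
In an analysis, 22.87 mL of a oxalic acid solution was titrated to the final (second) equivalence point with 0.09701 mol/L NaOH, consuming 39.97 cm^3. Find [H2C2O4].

n(NaOH) = 0.09701 x 0.03997 = 0.003877 mol.
At the final (second) equivalence point, 2 mol OH^- react per mol H2C2O4, so n(H2C2O4) = 0.003877 / 2 = 0.001939 mol.
[H2C2O4] = 0.001939 / 0.02287 L = 0.0848 M.

0.0848 M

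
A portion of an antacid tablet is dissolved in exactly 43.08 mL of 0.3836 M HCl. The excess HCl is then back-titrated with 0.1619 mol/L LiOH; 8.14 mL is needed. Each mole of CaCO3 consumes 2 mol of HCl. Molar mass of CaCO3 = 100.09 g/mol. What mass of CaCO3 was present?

0.761 g

Total n(HCl) added = 0.3836 x 0.04308 = 0.01653 mol.
n(LiOH) used = 0.1619 x 0.008140 = 0.001318 mol, which equals the excess n(HCl).
So n(HCl) consumed by the sample = 0.01653 - 0.001318 = 0.01521 mol.
n(CaCO3) = 0.01521 / 2 = 0.007604 mol.
mass = 0.007604 mol x 100.09 g/mol = 0.761 g.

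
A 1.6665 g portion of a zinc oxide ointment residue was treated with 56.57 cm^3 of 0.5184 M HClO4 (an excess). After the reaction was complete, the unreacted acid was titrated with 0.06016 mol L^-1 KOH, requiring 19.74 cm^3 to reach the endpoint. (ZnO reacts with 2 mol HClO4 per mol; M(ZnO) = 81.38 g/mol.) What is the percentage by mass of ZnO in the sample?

68.7%

Total n(HClO4) added = 0.5184 x 0.05657 = 0.02933 mol.
n(KOH) used = 0.06016 x 0.01974 = 0.001188 mol, which equals the excess n(HClO4).
So n(HClO4) consumed by the sample = 0.02933 - 0.001188 = 0.02814 mol.
n(ZnO) = 0.02814 / 2 = 0.01407 mol.
mass ZnO = 0.01407 x 81.38 = 1.145 g, so %ZnO = 1.145/1.6665 x 100 = 68.7%.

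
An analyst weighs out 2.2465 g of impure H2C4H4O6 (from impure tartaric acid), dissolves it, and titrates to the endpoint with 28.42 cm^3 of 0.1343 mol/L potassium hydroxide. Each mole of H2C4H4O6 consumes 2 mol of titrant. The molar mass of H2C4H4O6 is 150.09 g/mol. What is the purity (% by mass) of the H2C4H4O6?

12.8%

n(KOH) = 0.1343 x 0.02842 = 0.003817 mol.
n(H2C4H4O6) = 0.003817 / 2 = 0.001908 mol.
mass of H2C4H4O6 = 0.001908 x 150.09 = 0.2864 g.
% purity = 0.2864 / 2.2465 x 100 = 12.8%.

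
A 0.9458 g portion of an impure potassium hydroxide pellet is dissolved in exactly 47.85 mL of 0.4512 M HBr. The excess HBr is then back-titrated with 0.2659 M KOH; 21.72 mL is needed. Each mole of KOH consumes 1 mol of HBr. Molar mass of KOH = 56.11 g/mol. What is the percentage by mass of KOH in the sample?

93.8%

Total n(HBr) added = 0.4512 x 0.04785 = 0.02159 mol.
n(KOH) used = 0.2659 x 0.02172 = 0.005775 mol, which equals the excess n(HBr).
So n(HBr) consumed by the sample = 0.02159 - 0.005775 = 0.01581 mol.
n(KOH) = 0.01581 / 1 = 0.01581 mol.
mass KOH = 0.01581 x 56.11 = 0.8874 g, so %KOH = 0.8874/0.9458 x 100 = 93.8%.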